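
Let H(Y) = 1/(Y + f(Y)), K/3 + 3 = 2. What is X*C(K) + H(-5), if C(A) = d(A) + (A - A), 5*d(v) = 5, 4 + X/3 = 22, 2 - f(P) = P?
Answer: 109/2 ≈ 54.500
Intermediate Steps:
f(P) = 2 - P
X = 54 (X = -12 + 3*22 = -12 + 66 = 54)
K = -3 (K = -9 + 3*2 = -9 + 6 = -3)
d(v) = 1 (d(v) = (⅕)*5 = 1)
H(Y) = ½ (H(Y) = 1/(Y + (2 - Y)) = 1/2 = ½)
C(A) = 1 (C(A) = 1 + (A - A) = 1 + 0 = 1)
X*C(K) + H(-5) = 54*1 + ½ = 54 + ½ = 109/2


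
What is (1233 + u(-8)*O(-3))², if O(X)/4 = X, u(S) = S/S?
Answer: 1490841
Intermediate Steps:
u(S) = 1
O(X) = 4*X
(1233 + u(-8)*O(-3))² = (1233 + 1*(4*(-3)))² = (1233 + 1*(-12))² = (1233 - 12)² = 1221² = 1490841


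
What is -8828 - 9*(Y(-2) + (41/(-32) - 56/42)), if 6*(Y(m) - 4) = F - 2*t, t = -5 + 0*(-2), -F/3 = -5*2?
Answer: -284815/32 ≈ -8900.5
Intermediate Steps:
F = 30 (F = -(-15)*2 = -3*(-10) = 30)
t = -5 (t = -5 + 0 = -5)
Y(m) = 32/3 (Y(m) = 4 + (30 - 2*(-5))/6 = 4 + (30 + 10)/6 = 4 + (⅙)*40 = 4 + 20/3 = 32/3)
-8828 - 9*(Y(-2) + (41/(-32) - 56/42)) = -8828 - 9*(32/3 + (41/(-32) - 56/42)) = -8828 - 9*(32/3 + (41*(-1/32) - 56*1/42)) = -8828 - 9*(32/3 + (-41/32 - 4/3)) = -8828 - 9*(32/3 - 251/96) = -8828 - 9*773/96 = -8828 - 2319/32 = -284815/32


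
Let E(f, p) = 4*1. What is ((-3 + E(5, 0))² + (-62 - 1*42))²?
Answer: 10609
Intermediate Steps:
E(f, p) = 4
((-3 + E(5, 0))² + (-62 - 1*42))² = ((-3 + 4)² + (-62 - 1*42))² = (1² + (-62 - 42))² = (1 - 104)² = (-103)² = 10609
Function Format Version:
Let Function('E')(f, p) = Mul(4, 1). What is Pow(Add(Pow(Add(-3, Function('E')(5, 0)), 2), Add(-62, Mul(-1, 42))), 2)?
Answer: 10609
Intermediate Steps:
Function('E')(f, p) = 4
Pow(Add(Pow(Add(-3, Function('E')(5, 0)), 2), Add(-62, Mul(-1, 42))), 2) = Pow(Add(Pow(Add(-3, 4), 2), Add(-62, Mul(-1, 42))), 2) = Pow(Add(Pow(1, 2), Add(-62, -42)), 2) = Pow(Add(1, -104), 2) = Pow(-103, 2) = 10609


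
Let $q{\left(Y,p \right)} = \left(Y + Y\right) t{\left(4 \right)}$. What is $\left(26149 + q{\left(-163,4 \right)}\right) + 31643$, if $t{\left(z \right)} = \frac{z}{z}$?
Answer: $57466$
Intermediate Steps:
$t{\left(z \right)} = 1$
$q{\left(Y,p \right)} = 2 Y$ ($q{\left(Y,p \right)} = \left(Y + Y\right) 1 = 2 Y 1 = 2 Y$)
$\left(26149 + q{\left(-163,4 \right)}\right) + 31643 = \left(26149 + 2 \left(-163\right)\right) + 31643 = \left(26149 - 326\right) + 31643 = 25823 + 31643 = 57466$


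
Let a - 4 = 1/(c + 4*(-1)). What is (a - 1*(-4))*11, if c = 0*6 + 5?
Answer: 99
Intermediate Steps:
c = 5 (c = 0 + 5 = 5)
a = 5 (a = 4 + 1/(5 + 4*(-1)) = 4 + 1/(5 - 4) = 4 + 1/1 = 4 + 1 = 5)
(a - 1*(-4))*11 = (5 - 1*(-4))*11 = (5 + 4)*11 = 9*11 = 99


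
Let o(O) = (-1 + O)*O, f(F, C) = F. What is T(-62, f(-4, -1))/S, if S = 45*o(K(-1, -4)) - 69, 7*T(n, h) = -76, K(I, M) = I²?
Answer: 76/483 ≈ 0.15735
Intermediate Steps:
o(O) = O*(-1 + O)
T(n, h) = -76/7 (T(n, h) = (⅐)*(-76) = -76/7)
S = -69 (S = 45*((-1)²*(-1 + (-1)²)) - 69 = 45*(1*(-1 + 1)) - 69 = 45*(1*0) - 69 = 45*0 - 69 = 0 - 69 = -69)
T(-62, f(-4, -1))/S = -76/7/(-69) = -76/7*(-1/69) = 76/483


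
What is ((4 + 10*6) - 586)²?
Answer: 272484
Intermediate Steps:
((4 + 10*6) - 586)² = ((4 + 60) - 586)² = (64 - 586)² = (-522)² = 272484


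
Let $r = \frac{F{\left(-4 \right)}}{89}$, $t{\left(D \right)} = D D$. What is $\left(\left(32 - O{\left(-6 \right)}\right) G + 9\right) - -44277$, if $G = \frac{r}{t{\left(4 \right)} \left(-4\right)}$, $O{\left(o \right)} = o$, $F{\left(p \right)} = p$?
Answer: $\frac{31531651}{712} \approx 44286.0$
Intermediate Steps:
$t{\left(D \right)} = D^{2}$
$r = - \frac{4}{89} \approx -0.044944$
$G = \frac{1}{1424}$ ($G = - \frac{4}{89 \cdot 4^{2} \left(-4\right)} = - \frac{4}{89 \cdot 16 \left(-4\right)} = - \frac{4}{89 \left(-64\right)} = \left(- \frac{4}{89}\right) \left(- \frac{1}{64}\right) = \frac{1}{1424} \approx 0.00070225$)
$\left(\left(32 - O{\left(-6 \right)}\right) G + 9\right) - -44277 = \left(\left(32 - -6\right) \frac{1}{1424} + 9\right) - -44277 = \left(\left(32 + 6\right) \frac{1}{1424} + 9\right) + 44277 = \left(38 \cdot \frac{1}{1424} + 9\right) + 44277 = \left(\frac{19}{712} + 9\right) + 44277 = \frac{6427}{712} + 44277 = \frac{31531651}{712}$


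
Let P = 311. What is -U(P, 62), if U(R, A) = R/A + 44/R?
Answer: -99449/19282 ≈ -5.1576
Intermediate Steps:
U(R, A) = 44/R + R/A
-U(P, 62) = -(44/311 + 311/62) = -1*99449/19282 = -99449/19282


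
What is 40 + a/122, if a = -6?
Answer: 2437/61 ≈ 39.951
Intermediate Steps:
40 + a/122 = 40 - 6/122 = 40 - 6*1/122 = 40 - 3/61 = 2437/61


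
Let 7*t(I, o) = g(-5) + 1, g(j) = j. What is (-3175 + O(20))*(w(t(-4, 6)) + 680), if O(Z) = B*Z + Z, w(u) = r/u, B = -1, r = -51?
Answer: -9769475/4 ≈ -2.4424e+6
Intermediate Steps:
t(I, o) = -4/7 (t(I, o) = (-5 + 1)/7 = (1/7)*(-4) = -4/7)
w(u) = -51/u
O(Z) = 0 (O(Z) = -Z + Z = 0)
(-3175 + O(20))*(w(t(-4, 6)) + 680) = (-3175 + 0)*(-51/(-4/7) + 680) = -3175*(-51*(-7/4) + 680) = -3175*(357/4 + 680) = -3175*3077/4 = -9769475/4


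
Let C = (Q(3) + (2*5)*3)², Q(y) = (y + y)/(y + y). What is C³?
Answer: 887503681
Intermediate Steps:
Q(y) = 1 (Q(y) = (2*y)/((2*y)) = (2*y)*(1/(2*y)) = 1)
C = 961 (C = (1 + (2*5)*3)² = (1 + 10*3)² = (1 + 30)² = 31² = 961)
C³ = 961³ = 887503681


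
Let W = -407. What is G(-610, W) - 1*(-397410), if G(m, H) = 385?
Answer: 397795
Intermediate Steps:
G(-610, W) - 1*(-397410) = 385 - 1*(-397410) = 385 + 397410 = 397795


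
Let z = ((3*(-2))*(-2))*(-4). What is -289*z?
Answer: 13872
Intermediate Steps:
z = -48 (z = -6*(-2)*(-4) = 12*(-4) = -48)
-289*z = -289*(-48) = 13872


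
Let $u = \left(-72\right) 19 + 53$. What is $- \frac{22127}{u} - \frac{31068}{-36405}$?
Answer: $\frac{18808619}{1063835} \approx 17.68$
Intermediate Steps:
$u = -1315$ ($u = -1368 + 53 = -1315$)
$- \frac{22127}{u} - \frac{31068}{-36405} = - \frac{22127}{-1315} - \frac{31068}{-36405} = \left(-22127\right) \left(- \frac{1}{1315}\right) - - \frac{3452}{4045} = \frac{22127}{1315} + \frac{3452}{4045} = \frac{18808619}{1063835}$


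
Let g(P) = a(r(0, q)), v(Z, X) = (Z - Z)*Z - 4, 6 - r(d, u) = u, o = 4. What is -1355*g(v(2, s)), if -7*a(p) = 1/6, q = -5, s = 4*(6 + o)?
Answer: 1355/42 ≈ 32.262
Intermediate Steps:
s = 40 (s = 4*(6 + 4) = 4*10 = 40)
r(d, u) = 6 - u
v(Z, X) = -4 (v(Z, X) = 0*Z - 4 = 0 - 4 = -4)
a(p) = -1/42 (a(p) = -⅐/6 = -⅐*⅙ = -1/42)
g(P) = -1/42
-1355*g(v(2, s)) = -1355*(-1/42) = 1355/42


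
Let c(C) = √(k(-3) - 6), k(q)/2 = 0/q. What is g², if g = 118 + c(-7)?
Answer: (118 + I*√6)² ≈ 13918.0 + 578.08*I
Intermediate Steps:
k(q) = 0 (k(q) = 2*(0/q) = 2*0 = 0)
c(C) = I*√6 (c(C) = √(0 - 6) = √(-6) = I*√6)
g = 118 + I*√6 ≈ 118.0 + 2.4495*I
g² = (118 + I*√6)²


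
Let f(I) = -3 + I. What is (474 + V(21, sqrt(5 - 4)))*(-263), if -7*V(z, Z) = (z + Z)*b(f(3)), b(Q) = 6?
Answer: -837918/7 ≈ -1.1970e+5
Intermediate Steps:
V(z, Z) = -6*Z/7 - 6*z/7 (V(z, Z) = -(z + Z)*6/7 = -(Z + z)*6/7 = -(6*Z + 6*z)/7 = -6*Z/7 - 6*z/7)
(474 + V(21, sqrt(5 - 4)))*(-263) = (474 + (-6*sqrt(5 - 4)/7 - 6/7*21))*(-263) = (474 + (-6*sqrt(1)/7 - 18))*(-263) = (474 + (-6/7*1 - 18))*(-263) = (474 + (-6/7 - 18))*(-263) = (474 - 132/7)*(-263) = (3186/7)*(-263) = -837918/7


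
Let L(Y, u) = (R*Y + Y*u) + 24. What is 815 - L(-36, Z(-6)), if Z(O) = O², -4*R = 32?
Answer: 1799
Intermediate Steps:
R = -8 (R = -¼*32 = -8)
L(Y, u) = 24 - 8*Y + Y*u (L(Y, u) = (-8*Y + Y*u) + 24 = 24 - 8*Y + Y*u)
815 - L(-36, Z(-6)) = 815 - (24 - 8*(-36) - 36*(-6)²) = 815 - (24 + 288 - 36*36) = 815 - (24 + 288 - 1296) = 815 - 1*(-984) = 815 + 984 = 1799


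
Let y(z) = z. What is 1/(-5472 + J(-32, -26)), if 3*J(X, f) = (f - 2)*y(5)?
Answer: -3/16556 ≈ -0.00018120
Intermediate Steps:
J(X, f) = -10/3 + 5*f/3 (J(X, f) = ((f - 2)*5)/3 = ((-2 + f)*5)/3 = (-10 + 5*f)/3 = -10/3 + 5*f/3)
1/(-5472 + J(-32, -26)) = 1/(-5472 + (-10/3 + (5/3)*(-26))) = 1/(-5472 + (-10/3 - 130/3)) = 1/(-5472 - 140/3) = 1/(-16556/3) = -3/16556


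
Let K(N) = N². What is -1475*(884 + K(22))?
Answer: -2017800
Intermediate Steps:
-1475*(884 + K(22)) = -1475*(884 + 22²) = -1475*(884 + 484) = -1475*1368 = -2017800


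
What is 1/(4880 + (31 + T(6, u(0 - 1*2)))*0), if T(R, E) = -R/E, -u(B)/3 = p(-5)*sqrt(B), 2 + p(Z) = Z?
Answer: 1/4880 ≈ 0.00020492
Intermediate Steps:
p(Z) = -2 + Z
u(B) = 21*sqrt(B) (u(B) = -3*(-2 - 5)*sqrt(B) = -(-21)*sqrt(B) = 21*sqrt(B))
T(R, E) = -R/E
1/(4880 + (31 + T(6, u(0 - 1*2)))*0) = 1/(4880 + (31 - 1*6/21*sqrt(0 - 1*2))*0) = 1/(4880 + (31 - 1*6/21*sqrt(0 - 2))*0) = 1/(4880 + (31 - 1*6/21*sqrt(-2))*0) = 1/(4880 + (31 - 1*6/21*(I*sqrt(2)))*0) = 1/(4880 + (31 - 1*6/21*I*sqrt(2))*0) = 1/(4880 + (31 - 1*6*(-I*sqrt(2)/42))*0) = 1/(4880 + (31 + I*sqrt(2)/7)*0) = 1/(4880 + 0) = 1/4880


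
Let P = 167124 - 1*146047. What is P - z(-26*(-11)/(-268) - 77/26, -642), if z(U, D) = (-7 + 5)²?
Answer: 21073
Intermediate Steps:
P = 21077 (P = 167124 - 146047 = 21077)
z(U, D) = 4 (z(U, D) = (-2)² = 4)
P - z(-26*(-11)/(-268) - 77/26, -642) = 21077 - 1*4 = 21077 - 4 = 21073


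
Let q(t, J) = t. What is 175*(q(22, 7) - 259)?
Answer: -41475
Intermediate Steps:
175*(q(22, 7) - 259) = 175*(22 - 259) = 175*(-237) = -41475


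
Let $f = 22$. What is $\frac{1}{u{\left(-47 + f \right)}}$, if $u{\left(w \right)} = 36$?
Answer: $\frac{1}{36} \approx 0.027778$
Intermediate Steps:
$\frac{1}{u{\left(-47 + f \right)}} = \frac{1}{36}$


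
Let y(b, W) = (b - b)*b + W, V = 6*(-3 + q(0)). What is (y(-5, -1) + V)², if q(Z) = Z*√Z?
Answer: 361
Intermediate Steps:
q(Z) = Z^(3/2)
V = -18 (V = 6*(-3 + 0^(3/2)) = 6*(-3 + 0) = 6*(-3) = -18)
y(b, W) = W (y(b, W) = 0*b + W = 0 + W = W)
(y(-5, -1) + V)² = (-1 - 18)² = (-19)² = 361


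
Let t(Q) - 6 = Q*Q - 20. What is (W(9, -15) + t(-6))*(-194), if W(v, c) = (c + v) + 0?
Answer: -3104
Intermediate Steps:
t(Q) = -14 + Q**2 (t(Q) = 6 + (Q*Q - 20) = 6 + (Q**2 - 20) = 6 + (-20 + Q**2) = -14 + Q**2)
W(v, c) = c + v
(W(9, -15) + t(-6))*(-194) = ((-15 + 9) + (-14 + (-6)**2))*(-194) = (-6 + (-14 + 36))*(-194) = (-6 + 22)*(-194) = 16*(-194) = -3104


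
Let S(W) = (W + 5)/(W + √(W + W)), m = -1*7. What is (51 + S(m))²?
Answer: (36618*√14 + 92467*I)/(7*(2*√14 + 5*I)) ≈ 2623.7 + 12.169*I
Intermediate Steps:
m = -7
S(W) = (5 + W)/(W + √2*√W) (S(W) = (5 + W)/(W + √(2*W)) = (5 + W)/(W + √2*√W))
(51 + S(m))² = (51 + (5 - 7)/(-7 + √2*√(-7)))² = (51 - 2/(-7 + √2*(I*√7)))² = (51 - 2/(-7 + I*√14))²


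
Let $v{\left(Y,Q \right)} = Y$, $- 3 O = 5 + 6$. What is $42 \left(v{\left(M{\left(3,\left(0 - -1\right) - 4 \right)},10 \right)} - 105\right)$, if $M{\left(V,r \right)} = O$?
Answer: $-4564$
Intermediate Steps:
$O = - \frac{11}{3}$ ($O = - \frac{5 + 6}{3} = \left(- \frac{1}{3}\right) 11 = - \frac{11}{3} \approx -3.6667$)
$M{\left(V,r \right)} = - \frac{11}{3}$
$42 \left(v{\left(M{\left(3,\left(0 - -1\right) - 4 \right)},10 \right)} - 105\right) = 42 \left(- \frac{11}{3} - 105\right) = 42 \left(- \frac{326}{3}\right) = -4564$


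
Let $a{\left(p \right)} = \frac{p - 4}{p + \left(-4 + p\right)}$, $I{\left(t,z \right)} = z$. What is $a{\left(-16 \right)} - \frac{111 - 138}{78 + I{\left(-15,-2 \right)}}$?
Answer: $\frac{623}{684} \approx 0.91082$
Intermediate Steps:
$a{\left(p \right)} = \frac{-4 + p}{-4 + 2 p}$
$a{\left(-16 \right)} - \frac{111 - 138}{78 + I{\left(-15,-2 \right)}} = \frac{-4 - 16}{2 \left(-2 - 16\right)} - \frac{111 - 138}{78 - 2} = \frac{1}{2} \frac{1}{-18} \left(-20\right) - - \frac{27}{76} = \frac{1}{2} \left(- \frac{1}{18}\right) \left(-20\right) - \left(-27\right) \frac{1}{76} = \frac{5}{9} - - \frac{27}{76} = \frac{5}{9} + \frac{27}{76} = \frac{623}{684}$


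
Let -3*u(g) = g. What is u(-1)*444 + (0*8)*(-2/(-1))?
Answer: 148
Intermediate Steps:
u(g) = -g/3
u(-1)*444 + (0*8)*(-2/(-1)) = -1/3*(-1)*444 + (0*8)*(-2/(-1)) = (1/3)*444 + 0*(-2*(-1)) = 148 + 0*2 = 148 + 0 = 148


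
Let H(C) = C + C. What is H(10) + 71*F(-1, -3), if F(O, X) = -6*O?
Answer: 446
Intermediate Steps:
H(C) = 2*C
H(10) + 71*F(-1, -3) = 2*10 + 71*(-6*(-1)) = 20 + 71*6 = 20 + 426 = 446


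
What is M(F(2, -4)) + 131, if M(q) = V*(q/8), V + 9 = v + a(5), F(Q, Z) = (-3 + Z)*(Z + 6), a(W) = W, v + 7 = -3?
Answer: 311/2 ≈ 155.50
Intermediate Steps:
v = -10 (v = -7 - 3 = -10)
F(Q, Z) = (-3 + Z)*(6 + Z)
V = -14 (V = -9 + (-10 + 5) = -9 - 5 = -14)
M(q) = -7*q/4 (M(q) = -14*q/8 = -7*q/4)
M(F(2, -4)) + 131 = -7*(-18 + (-4)² + 3*(-4))/4 + 131 = -7*(-18 + 16 - 12)/4 + 131 = -7/4*(-14) + 131 = 49/2 + 131 = 311/2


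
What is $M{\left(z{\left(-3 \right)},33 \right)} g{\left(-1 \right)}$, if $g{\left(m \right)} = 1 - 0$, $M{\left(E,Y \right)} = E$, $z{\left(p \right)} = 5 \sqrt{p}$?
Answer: $5 i \sqrt{3} \approx 8.6602 i$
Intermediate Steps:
$g{\left(m \right)} = 1$ ($g{\left(m \right)} = 1 + 0 = 1$)
$M{\left(z{\left(-3 \right)},33 \right)} g{\left(-1 \right)} = 5 \sqrt{-3} \cdot 1 = 5 i \sqrt{3} \cdot 1 = 5 i \sqrt{3}$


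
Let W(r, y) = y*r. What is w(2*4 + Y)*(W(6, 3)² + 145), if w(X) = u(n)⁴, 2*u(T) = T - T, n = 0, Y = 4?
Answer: 0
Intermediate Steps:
W(r, y) = r*y
u(T) = 0 (u(T) = (T - T)/2 = (½)*0 = 0)
w(X) = 0 (w(X) = 0⁴ = 0)
w(2*4 + Y)*(W(6, 3)² + 145) = 0*((6*3)² + 145) = 0*(18² + 145) = 0*(324 + 145) = 0*469 = 0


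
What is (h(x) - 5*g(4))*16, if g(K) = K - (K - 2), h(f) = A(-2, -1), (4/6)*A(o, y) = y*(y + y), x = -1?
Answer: -112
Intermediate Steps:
A(o, y) = 3*y² (A(o, y) = 3*(y*(y + y))/2 = 3*(y*(2*y))/2 = 3*(2*y²)/2 = 3*y²)
h(f) = 3 (h(f) = 3*(-1)² = 3*1 = 3)
g(K) = 2 (g(K) = K - (-2 + K) = K + (2 - K) = 2)
(h(x) - 5*g(4))*16 = (3 - 5*2)*16 = (3 - 10)*16 = -7*16 = -112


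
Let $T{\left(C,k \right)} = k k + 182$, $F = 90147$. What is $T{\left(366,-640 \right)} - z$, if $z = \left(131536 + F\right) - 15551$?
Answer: $203650$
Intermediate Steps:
$T{\left(C,k \right)} = 182 + k^{2}$ ($T{\left(C,k \right)} = k^{2} + 182 = 182 + k^{2}$)
$z = 206132$ ($z = \left(131536 + 90147\right) - 15551 = 221683 - 15551 = 206132$)
$T{\left(366,-640 \right)} - z = \left(182 + \left(-640\right)^{2}\right) - 206132 = \left(182 + 409600\right) - 206132 = 409782 - 206132 = 203650$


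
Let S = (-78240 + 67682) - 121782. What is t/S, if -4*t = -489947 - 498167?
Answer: -494057/264680 ≈ -1.8666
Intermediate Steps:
S = -132340 (S = -10558 - 121782 = -132340)
t = 494057/2 (t = -(-489947 - 498167)/4 = -1/4*(-988114) = 494057/2 ≈ 2.4703e+5)
t/S = (494057/2)/(-132340) = (494057/2)*(-1/132340) = -494057/264680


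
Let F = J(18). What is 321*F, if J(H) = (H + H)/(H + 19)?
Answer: 11556/37 ≈ 312.32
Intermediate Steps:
J(H) = 2*H/(19 + H) (J(H) = (2*H)/(19 + H) = 2*H/(19 + H))
F = 36/37 (F = 2*18/(19 + 18) = 2*18/37 = 2*18*(1/37) = 36/37 ≈ 0.97297)
321*F = 321*(36/37) = 11556/37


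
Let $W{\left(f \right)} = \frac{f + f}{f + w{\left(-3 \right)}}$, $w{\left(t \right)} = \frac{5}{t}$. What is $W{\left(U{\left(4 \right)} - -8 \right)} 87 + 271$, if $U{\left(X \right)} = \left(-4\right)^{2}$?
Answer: $\frac{30685}{67} \approx 457.98$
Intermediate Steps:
$U{\left(X \right)} = 16$
$W{\left(f \right)} = \frac{2 f}{- \frac{5}{3} + f}$ ($W{\left(f \right)} = \frac{f + f}{f + \frac{5}{-3}} = \frac{2 f}{f + 5 \left(- \frac{1}{3}\right)} = \frac{2 f}{f - \frac{5}{3}} = \frac{2 f}{- \frac{5}{3} + f}$)
$W{\left(U{\left(4 \right)} - -8 \right)} 87 + 271 = \frac{6 \left(16 - -8\right)}{-5 + 3 \left(16 - -8\right)} 87 + 271 = \frac{6 \left(16 + 8\right)}{-5 + 3 \left(16 + 8\right)} 87 + 271 = 6 \cdot 24 \frac{1}{-5 + 3 \cdot 24} \cdot 87 + 271 = 6 \cdot 24 \frac{1}{-5 + 72} \cdot 87 + 271 = 6 \cdot 24 \cdot \frac{1}{67} \cdot 87 + 271 = \frac{144}{67} \cdot 87 + 271 = \frac{12528}{67} + 271 = \frac{30685}{67}$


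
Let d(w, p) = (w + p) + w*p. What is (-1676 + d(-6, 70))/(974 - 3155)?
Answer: 2032/2181 ≈ 0.93168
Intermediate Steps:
d(w, p) = p + w + p*w (d(w, p) = (p + w) + p*w = p + w + p*w)
(-1676 + d(-6, 70))/(974 - 3155) = (-1676 + (70 - 6 + 70*(-6)))/(974 - 3155) = (-1676 + (70 - 6 - 420))/(-2181) = (-1676 - 356)*(-1/2181) = -2032*(-1/2181) = 2032/2181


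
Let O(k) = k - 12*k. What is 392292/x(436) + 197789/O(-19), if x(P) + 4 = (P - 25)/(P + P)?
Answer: -4169755039/37829 ≈ -1.1023e+5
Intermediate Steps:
O(k) = -11*k
x(P) = -4 + (-25 + P)/(2*P) (x(P) = -4 + (P - 25)/(P + P) = -4 + (-25 + P)/((2*P)) = -4 + (-25 + P)*(1/(2*P)) = -4 + (-25 + P)/(2*P))
392292/x(436) + 197789/O(-19) = 392292/(((½)*(-25 - 7*436)/436)) + 197789/((-11*(-19))) = 392292/(((½)*(1/436)*(-25 - 3052))) + 197789/209 = 392292/(((½)*(1/436)*(-3077))) + 197789*(1/209) = 392292/(-3077/872) + 197789/209 = 392292*(-872/3077) + 197789/209 = -20122272/181 + 197789/209 = -4169755039/37829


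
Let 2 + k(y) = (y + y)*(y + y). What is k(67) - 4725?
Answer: 13229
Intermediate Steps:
k(y) = -2 + 4*y**2 (k(y) = -2 + (y + y)*(y + y) = -2 + (2*y)*(2*y) = -2 + 4*y**2)
k(67) - 4725 = (-2 + 4*67**2) - 4725 = (-2 + 4*4489) - 4725 = (-2 + 17956) - 4725 = 17954 - 4725 = 13229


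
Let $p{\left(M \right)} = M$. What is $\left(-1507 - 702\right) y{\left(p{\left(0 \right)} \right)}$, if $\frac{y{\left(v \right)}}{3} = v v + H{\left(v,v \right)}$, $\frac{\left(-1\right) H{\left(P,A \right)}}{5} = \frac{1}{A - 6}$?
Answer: $- \frac{11045}{2} \approx -5522.5$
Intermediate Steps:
$H{\left(P,A \right)} = - \frac{5}{-6 + A}$ ($H{\left(P,A \right)} = - \frac{5}{A - 6} = - \frac{5}{-6 + A}$)
$y{\left(v \right)} = - \frac{15}{-6 + v} + 3 v^{2}$ ($y{\left(v \right)} = 3 \left(v v - \frac{5}{-6 + v}\right) = 3 \left(v^{2} - \frac{5}{-6 + v}\right) = - \frac{15}{-6 + v} + 3 v^{2}$)
$\left(-1507 - 702\right) y{\left(p{\left(0 \right)} \right)} = \left(-1507 - 702\right) \frac{3 \left(-5 + 0^{2} \left(-6 + 0\right)\right)}{-6 + 0} = - 2209 \frac{3 \left(-5 + 0 \left(-6\right)\right)}{-6} = - 2209 \cdot 3 \left(- \frac{1}{6}\right) \left(-5 + 0\right) = - 2209 \cdot 3 \left(- \frac{1}{6}\right) \left(-5\right) = \left(-2209\right) \frac{5}{2} = - \frac{11045}{2}$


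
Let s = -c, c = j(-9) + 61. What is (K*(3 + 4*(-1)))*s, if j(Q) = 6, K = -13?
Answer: -871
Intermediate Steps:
c = 67 (c = 6 + 61 = 67)
s = -67 (s = -1*67 = -67)
(K*(3 + 4*(-1)))*s = -13*(3 + 4*(-1))*(-67) = -13*(3 - 4)*(-67) = -13*(-1)*(-67) = 13*(-67) = -871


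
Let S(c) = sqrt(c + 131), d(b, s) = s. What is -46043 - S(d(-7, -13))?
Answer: -46043 - sqrt(118) ≈ -46054.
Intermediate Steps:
S(c) = sqrt(131 + c)
-46043 - S(d(-7, -13)) = -46043 - sqrt(131 - 13) = -46043 - sqrt(118)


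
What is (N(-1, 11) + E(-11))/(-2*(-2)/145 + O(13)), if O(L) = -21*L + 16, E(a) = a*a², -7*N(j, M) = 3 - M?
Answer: 1349805/260827 ≈ 5.1751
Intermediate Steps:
N(j, M) = -3/7 + M/7 (N(j, M) = -(3 - M)/7 = -3/7 + M/7)
E(a) = a³
O(L) = 16 - 21*L
(N(-1, 11) + E(-11))/(-2*(-2)/145 + O(13)) = ((-3/7 + (⅐)*11) + (-11)³)/(-2*(-2)/145 + (16 - 21*13)) = ((-3/7 + 11/7) - 1331)/(4*(1/145) + (16 - 273)) = (8/7 - 1331)/(4/145 - 257) = -9309/(7*(-37261/145)) = -9309/7*(-145/37261) = 1349805/260827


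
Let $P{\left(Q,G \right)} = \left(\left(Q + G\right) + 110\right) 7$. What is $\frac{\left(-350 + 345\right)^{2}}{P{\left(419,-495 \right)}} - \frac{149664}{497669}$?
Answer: $- \frac{23178307}{118445222} \approx -0.19569$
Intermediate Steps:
$P{\left(Q,G \right)} = 770 + 7 G + 7 Q$ ($P{\left(Q,G \right)} = \left(\left(G + Q\right) + 110\right) 7 = \left(110 + G + Q\right) 7 = 770 + 7 G + 7 Q$)
$\frac{\left(-350 + 345\right)^{2}}{P{\left(419,-495 \right)}} - \frac{149664}{497669} = \frac{\left(-350 + 345\right)^{2}}{770 + 7 \left(-495\right) + 7 \cdot 419} - \frac{149664}{497669} = \frac{\left(-5\right)^{2}}{770 - 3465 + 2933} - \frac{149664}{497669} = \frac{25}{238} - \frac{149664}{497669} = - \frac{23178307}{118445222}$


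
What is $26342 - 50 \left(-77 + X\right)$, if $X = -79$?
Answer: $34142$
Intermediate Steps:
$26342 - 50 \left(-77 + X\right) = 26342 - 50 \left(-77 - 79\right) = 26342 - 50 \left(-156\right) = 26342 - -7800 = 26342 + 7800 = 34142$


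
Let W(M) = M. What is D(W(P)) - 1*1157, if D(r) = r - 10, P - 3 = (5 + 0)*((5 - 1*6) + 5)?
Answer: -1144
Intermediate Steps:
P = 23 (P = 3 + (5 + 0)*((5 - 1*6) + 5) = 3 + 5*((5 - 6) + 5) = 3 + 5*(-1 + 5) = 3 + 5*4 = 3 + 20 = 23)
D(r) = -10 + r
D(W(P)) - 1*1157 = (-10 + 23) - 1*1157 = 13 - 1157 = -1144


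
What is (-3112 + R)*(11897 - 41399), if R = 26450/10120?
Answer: 183466233/2 ≈ 9.1733e+7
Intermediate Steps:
R = 115/44 (R = 26450*(1/10120) = 115/44 ≈ 2.6136)
(-3112 + R)*(11897 - 41399) = (-3112 + 115/44)*(11897 - 41399) = -136813/44*(-29502) = 183466233/2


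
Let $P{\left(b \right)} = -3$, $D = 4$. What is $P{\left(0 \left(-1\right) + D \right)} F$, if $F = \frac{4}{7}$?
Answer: $- \frac{12}{7} \approx -1.7143$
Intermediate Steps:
$F = \frac{4}{7}$ ($F = 4 \cdot \frac{1}{7} = \frac{4}{7} \approx 0.57143$)
$P{\left(0 \left(-1\right) + D \right)} F = \left(-3\right) \frac{4}{7} = - \frac{12}{7}$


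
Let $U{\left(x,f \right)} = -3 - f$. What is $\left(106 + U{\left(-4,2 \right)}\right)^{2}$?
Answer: $10201$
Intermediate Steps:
$\left(106 + U{\left(-4,2 \right)}\right)^{2} = \left(106 - 5\right)^{2} = 101^{2} = 10201$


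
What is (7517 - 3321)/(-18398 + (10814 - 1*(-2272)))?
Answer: -1049/1328 ≈ -0.78991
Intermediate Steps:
(7517 - 3321)/(-18398 + (10814 - 1*(-2272))) = 4196/(-18398 + (10814 + 2272)) = 4196/(-18398 + 13086) = 4196/(-5312) = 4196*(-1/5312) = -1049/1328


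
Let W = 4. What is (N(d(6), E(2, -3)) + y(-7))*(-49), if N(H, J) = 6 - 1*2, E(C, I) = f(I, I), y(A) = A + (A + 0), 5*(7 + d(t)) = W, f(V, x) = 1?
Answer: 490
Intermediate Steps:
d(t) = -31/5 (d(t) = -7 + (⅕)*4 = -7 + ⅘ = -31/5)
y(A) = 2*A (y(A) = A + A = 2*A)
E(C, I) = 1
N(H, J) = 4 (N(H, J) = 6 - 2 = 4)
(N(d(6), E(2, -3)) + y(-7))*(-49) = (4 + 2*(-7))*(-49) = (4 - 14)*(-49) = -10*(-49) = 490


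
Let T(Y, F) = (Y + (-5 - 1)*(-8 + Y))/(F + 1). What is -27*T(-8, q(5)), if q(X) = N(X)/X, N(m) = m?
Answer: -1188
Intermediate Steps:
q(X) = 1 (q(X) = X/X = 1)
T(Y, F) = (48 - 5*Y)/(1 + F) (T(Y, F) = (Y - 6*(-8 + Y))/(1 + F) = (Y + (48 - 6*Y))/(1 + F) = (48 - 5*Y)/(1 + F))
-27*T(-8, q(5)) = -27*(48 - 5*(-8))/(1 + 1) = -27*(48 + 40)/2 = -27*88/2 = -27*44 = -1188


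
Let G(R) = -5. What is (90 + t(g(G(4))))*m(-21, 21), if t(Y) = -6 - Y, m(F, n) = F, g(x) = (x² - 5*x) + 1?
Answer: -693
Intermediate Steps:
g(x) = 1 + x² - 5*x
(90 + t(g(G(4))))*m(-21, 21) = (90 + (-6 - (1 + (-5)² - 5*(-5))))*(-21) = (90 + (-6 - (1 + 25 + 25)))*(-21) = (90 + (-6 - 1*51))*(-21) = (90 + (-6 - 51))*(-21) = (90 - 57)*(-21) = 33*(-21) = -693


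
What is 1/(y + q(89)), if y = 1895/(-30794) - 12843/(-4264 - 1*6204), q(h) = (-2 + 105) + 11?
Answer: 161175796/18561865985 ≈ 0.0086832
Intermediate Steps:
q(h) = 114 (q(h) = 103 + 11 = 114)
y = 187825241/161175796 (y = 1895*(-1/30794) - 12843/(-4264 - 6204) = -1895/30794 - 12843/(-10468) = -1895/30794 - 12843*(-1/10468) = -1895/30794 + 12843/10468 = 187825241/161175796 ≈ 1.1653)
1/(y + q(89)) = 1/(187825241/161175796 + 114) = 1/(18561865985/161175796) = 161175796/18561865985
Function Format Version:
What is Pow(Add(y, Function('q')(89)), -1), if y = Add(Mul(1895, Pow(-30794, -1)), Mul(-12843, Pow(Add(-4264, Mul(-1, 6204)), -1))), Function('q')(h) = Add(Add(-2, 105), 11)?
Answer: Rational(161175796, 18561865985) ≈ 0.0086832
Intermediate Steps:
Function('q')(h) = 114 (Function('q')(h) = Add(103, 11) = 114)
y = Rational(187825241, 161175796) (y = Add(Mul(1895, Rational(-1, 30794)), Mul(-12843, Pow(Add(-4264, -6204), -1))) = Add(Rational(-1895, 30794), Mul(-12843, Pow(-10468, -1))) = Add(Rational(-1895, 30794), Mul(-12843, Rational(-1, 10468))) = Add(Rational(-1895, 30794), Rational(12843, 10468)) = Rational(187825241, 161175796) ≈ 1.1653)
Pow(Add(y, Function('q')(89)), -1) = Pow(Add(Rational(187825241, 161175796), 114), -1) = Pow(Rational(18561865985, 161175796), -1) = Rational(161175796, 18561865985)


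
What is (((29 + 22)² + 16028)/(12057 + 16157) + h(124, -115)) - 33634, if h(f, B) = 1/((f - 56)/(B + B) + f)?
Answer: -3374872457503/100343091 ≈ -33633.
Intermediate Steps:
h(f, B) = 1/(f + (-56 + f)/(2*B)) (h(f, B) = 1/((-56 + f)/((2*B)) + f) = 1/((-56 + f)*(1/(2*B)) + f) = 1/((-56 + f)/(2*B) + f) = 1/(f + (-56 + f)/(2*B)))
(((29 + 22)² + 16028)/(12057 + 16157) + h(124, -115)) - 33634 = (((29 + 22)² + 16028)/(12057 + 16157) + 2*(-115)/(-56 + 124 + 2*(-115)*124)) - 33634 = ((51² + 16028)/28214 + 2*(-115)/(-56 + 124 - 28520)) - 33634 = ((2601 + 16028)*(1/28214) + 2*(-115)/(-28452)) - 33634 = (18629*(1/28214) + 2*(-115)*(-1/28452)) - 33634 = (18629/28214 + 115/14226) - 33634 = 67065191/100343091 - 33634 = -3374872457503/100343091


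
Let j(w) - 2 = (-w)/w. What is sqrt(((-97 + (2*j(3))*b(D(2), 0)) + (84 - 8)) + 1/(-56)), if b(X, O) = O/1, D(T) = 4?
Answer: I*sqrt(16478)/28 ≈ 4.5845*I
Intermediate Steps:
j(w) = 1 (j(w) = 2 + (-w)/w = 2 - 1 = 1)
b(X, O) = O (b(X, O) = O*1 = O)
sqrt(((-97 + (2*j(3))*b(D(2), 0)) + (84 - 8)) + 1/(-56)) = sqrt(((-97 + (2*1)*0) + (84 - 8)) + 1/(-56)) = sqrt(((-97 + 2*0) + 76) - 1/56) = sqrt(((-97 + 0) + 76) - 1/56) = sqrt((-97 + 76) - 1/56) = sqrt(-21 - 1/56) = sqrt(-1177/56) = I*sqrt(16478)/28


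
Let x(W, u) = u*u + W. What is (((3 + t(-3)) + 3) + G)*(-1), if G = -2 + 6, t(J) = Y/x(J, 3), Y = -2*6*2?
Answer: -6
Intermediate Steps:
x(W, u) = W + u**2 (x(W, u) = u**2 + W = W + u**2)
Y = -24 (Y = -12*2 = -24)
t(J) = -24/(9 + J) (t(J) = -24/(J + 3**2) = -24/(J + 9) = -24/(9 + J))
G = 4
(((3 + t(-3)) + 3) + G)*(-1) = (((3 - 24/(9 - 3)) + 3) + 4)*(-1) = (((3 - 24/6) + 3) + 4)*(-1) = (((3 - 24*1/6) + 3) + 4)*(-1) = (((3 - 4) + 3) + 4)*(-1) = ((-1 + 3) + 4)*(-1) = (2 + 4)*(-1) = 6*(-1) = -6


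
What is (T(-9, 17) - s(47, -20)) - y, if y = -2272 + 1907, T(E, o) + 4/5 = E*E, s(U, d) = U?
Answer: 1991/5 ≈ 398.20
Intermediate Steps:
T(E, o) = -⅘ + E² (T(E, o) = -⅘ + E*E = -⅘ + E²)
y = -365
(T(-9, 17) - s(47, -20)) - y = ((-⅘ + (-9)²) - 1*47) - 1*(-365) = ((-⅘ + 81) - 47) + 365 = (401/5 - 47) + 365 = 166/5 + 365 = 1991/5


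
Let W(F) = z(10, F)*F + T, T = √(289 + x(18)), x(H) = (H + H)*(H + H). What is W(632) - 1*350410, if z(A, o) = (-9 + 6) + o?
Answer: 47118 + √1585 ≈ 47158.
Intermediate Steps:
x(H) = 4*H² (x(H) = (2*H)*(2*H) = 4*H²)
z(A, o) = -3 + o
T = √1585 (T = √(289 + 4*18²) = √(289 + 4*324) = √(289 + 1296) = √1585 ≈ 39.812)
W(F) = √1585 + F*(-3 + F) (W(F) = (-3 + F)*F + √1585 = F*(-3 + F) + √1585 = √1585 + F*(-3 + F))
W(632) - 1*350410 = (√1585 + 632*(-3 + 632)) - 1*350410 = (√1585 + 632*629) - 350410 = (√1585 + 397528) - 350410 = (397528 + √1585) - 350410 = 47118 + √1585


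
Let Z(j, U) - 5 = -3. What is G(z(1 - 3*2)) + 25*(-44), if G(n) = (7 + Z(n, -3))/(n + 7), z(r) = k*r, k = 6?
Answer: -25309/23 ≈ -1100.4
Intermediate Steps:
Z(j, U) = 2 (Z(j, U) = 5 - 3 = 2)
z(r) = 6*r
G(n) = 9/(7 + n) (G(n) = (7 + 2)/(n + 7) = 9/(7 + n))
G(z(1 - 3*2)) + 25*(-44) = 9/(7 + 6*(1 - 3*2)) + 25*(-44) = 9/(7 + 6*(1 - 6)) - 1100 = 9/(7 + 6*(-5)) - 1100 = 9/(7 - 30) - 1100 = 9/(-23) - 1100 = 9*(-1/23) - 1100 = -9/23 - 1100 = -25309/23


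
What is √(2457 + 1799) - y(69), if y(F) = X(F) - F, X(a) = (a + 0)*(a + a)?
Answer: -9453 + 4*√266 ≈ -9387.8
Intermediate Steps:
X(a) = 2*a² (X(a) = a*(2*a) = 2*a²)
y(F) = -F + 2*F² (y(F) = 2*F² - F = -F + 2*F²)
√(2457 + 1799) - y(69) = √(2457 + 1799) - 69*(-1 + 2*69) = √4256 - 69*(-1 + 138) = 4*√266 - 69*137 = 4*√266 - 1*9453 = 4*√266 - 9453 = -9453 + 4*√266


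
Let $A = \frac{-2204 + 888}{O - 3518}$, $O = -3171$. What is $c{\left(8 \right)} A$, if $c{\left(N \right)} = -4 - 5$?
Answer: $- \frac{11844}{6689} \approx -1.7707$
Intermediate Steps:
$c{\left(N \right)} = -9$
$A = \frac{1316}{6689}$ ($A = \frac{-2204 + 888}{-3171 - 3518} = - \frac{1316}{-6689} = \left(-1316\right) \left(- \frac{1}{6689}\right) = \frac{1316}{6689} \approx 0.19674$)
$c{\left(8 \right)} A = \left(-9\right) \frac{1316}{6689} = - \frac{11844}{6689}$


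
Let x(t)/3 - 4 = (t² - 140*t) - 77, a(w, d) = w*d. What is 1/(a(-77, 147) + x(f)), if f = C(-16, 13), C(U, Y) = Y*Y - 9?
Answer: -1/1938 ≈ -0.00051600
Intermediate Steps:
C(U, Y) = -9 + Y² (C(U, Y) = Y² - 9 = -9 + Y²)
f = 160 (f = -9 + 13² = -9 + 169 = 160)
a(w, d) = d*w
x(t) = -219 - 420*t + 3*t² (x(t) = 12 + 3*((t² - 140*t) - 77) = 12 + 3*(-77 + t² - 140*t) = 12 + (-231 - 420*t + 3*t²) = -219 - 420*t + 3*t²)
1/(a(-77, 147) + x(f)) = 1/(147*(-77) + (-219 - 420*160 + 3*160²)) = 1/(-11319 + (-219 - 67200 + 3*25600)) = 1/(-11319 + (-219 - 67200 + 76800)) = 1/(-11319 + 9381) = 1/(-1938) = -1/1938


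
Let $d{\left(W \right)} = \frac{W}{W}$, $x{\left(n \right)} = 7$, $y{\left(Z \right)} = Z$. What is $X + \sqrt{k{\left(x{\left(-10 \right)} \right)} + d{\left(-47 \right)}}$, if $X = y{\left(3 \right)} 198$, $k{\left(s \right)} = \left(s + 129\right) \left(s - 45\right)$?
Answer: $594 + i \sqrt{5167} \approx 594.0 + 71.882 i$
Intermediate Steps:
$k{\left(s \right)} = \left(-45 + s\right) \left(129 + s\right)$ ($k{\left(s \right)} = \left(129 + s\right) \left(-45 + s\right) = \left(-45 + s\right) \left(129 + s\right)$)
$X = 594$ ($X = 3 \cdot 198 = 594$)
$d{\left(W \right)} = 1$
$X + \sqrt{k{\left(x{\left(-10 \right)} \right)} + d{\left(-47 \right)}} = 594 + \sqrt{\left(-5805 + 7^{2} + 84 \cdot 7\right) + 1} = 594 + \sqrt{\left(-5805 + 49 + 588\right) + 1} = 594 + \sqrt{-5168 + 1} = 594 + \sqrt{-5167} = 594 + i \sqrt{5167}$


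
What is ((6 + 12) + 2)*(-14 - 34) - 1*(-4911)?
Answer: 3951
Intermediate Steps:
((6 + 12) + 2)*(-14 - 34) - 1*(-4911) = (18 + 2)*(-48) + 4911 = 20*(-48) + 4911 = -960 + 4911 = 3951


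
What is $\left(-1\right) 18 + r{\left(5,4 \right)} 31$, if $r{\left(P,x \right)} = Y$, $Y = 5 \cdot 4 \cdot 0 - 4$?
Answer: $-142$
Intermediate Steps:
$Y = -4$ ($Y = 20 \cdot 0 - 4 = 0 - 4 = -4$)
$r{\left(P,x \right)} = -4$
$\left(-1\right) 18 + r{\left(5,4 \right)} 31 = \left(-1\right) 18 - 124 = -18 - 124 = -142$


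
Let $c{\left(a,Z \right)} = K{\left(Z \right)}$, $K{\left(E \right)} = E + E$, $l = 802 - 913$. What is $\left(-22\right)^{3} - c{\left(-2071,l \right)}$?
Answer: $-10426$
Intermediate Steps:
$l = -111$ ($l = 802 - 913 = -111$)
$K{\left(E \right)} = 2 E$
$c{\left(a,Z \right)} = 2 Z$
$\left(-22\right)^{3} - c{\left(-2071,l \right)} = \left(-22\right)^{3} - 2 \left(-111\right) = -10648 - -222 = -10648 + 222 = -10426$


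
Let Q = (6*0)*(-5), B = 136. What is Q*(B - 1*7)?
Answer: 0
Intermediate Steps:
Q = 0 (Q = 0*(-5) = 0)
Q*(B - 1*7) = 0*(136 - 1*7) = 0*(136 - 7) = 0*129 = 0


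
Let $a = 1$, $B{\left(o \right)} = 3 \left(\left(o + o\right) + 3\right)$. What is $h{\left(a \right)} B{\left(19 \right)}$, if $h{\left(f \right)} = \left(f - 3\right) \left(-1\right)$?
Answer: $246$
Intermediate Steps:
$B{\left(o \right)} = 9 + 6 o$ ($B{\left(o \right)} = 3 \left(2 o + 3\right) = 3 \left(3 + 2 o\right) = 9 + 6 o$)
$h{\left(f \right)} = 3 - f$ ($h{\left(f \right)} = \left(-3 + f\right) \left(-1\right) = 3 - f$)
$h{\left(a \right)} B{\left(19 \right)} = \left(3 - 1\right) \left(9 + 6 \cdot 19\right) = \left(3 - 1\right) \left(9 + 114\right) = 2 \cdot 123 = 246$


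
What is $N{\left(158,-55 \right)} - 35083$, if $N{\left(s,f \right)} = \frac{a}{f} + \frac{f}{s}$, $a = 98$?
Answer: $- \frac{304889779}{8690} \approx -35085.0$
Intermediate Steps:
$N{\left(s,f \right)} = \frac{98}{f} + \frac{f}{s}$
$N{\left(158,-55 \right)} - 35083 = \left(\frac{98}{-55} - \frac{55}{158}\right) - 35083 = \left(98 \left(- \frac{1}{55}\right) - \frac{55}{158}\right) - 35083 = \left(- \frac{98}{55} - \frac{55}{158}\right) - 35083 = - \frac{18509}{8690} - 35083 = - \frac{304889779}{8690}$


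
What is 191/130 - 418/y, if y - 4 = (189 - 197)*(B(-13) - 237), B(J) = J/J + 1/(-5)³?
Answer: 4797566/3843255 ≈ 1.2483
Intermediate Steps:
B(J) = 124/125 (B(J) = 1 + 1/(-125) = 1 + 1*(-1/125) = 1 - 1/125 = 124/125)
y = 236508/125 (y = 4 + (189 - 197)*(124/125 - 237) = 4 - 8*(-29501/125) = 4 + 236008/125 = 236508/125 ≈ 1892.1)
191/130 - 418/y = 191/130 - 418/236508/125 = 191*(1/130) - 418*125/236508 = 191/130 - 26125/118254 = 4797566/3843255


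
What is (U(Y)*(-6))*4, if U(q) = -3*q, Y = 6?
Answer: 432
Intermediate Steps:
(U(Y)*(-6))*4 = (-3*6*(-6))*4 = -18*(-6)*4 = 108*4 = 432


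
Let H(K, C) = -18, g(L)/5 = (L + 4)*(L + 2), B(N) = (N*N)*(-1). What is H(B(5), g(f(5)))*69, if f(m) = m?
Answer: -1242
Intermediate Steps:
B(N) = -N² (B(N) = N²*(-1) = -N²)
g(L) = 5*(2 + L)*(4 + L) (g(L) = 5*((L + 4)*(L + 2)) = 5*((4 + L)*(2 + L)) = 5*((2 + L)*(4 + L)) = 5*(2 + L)*(4 + L))
H(B(5), g(f(5)))*69 = -18*69 = -1242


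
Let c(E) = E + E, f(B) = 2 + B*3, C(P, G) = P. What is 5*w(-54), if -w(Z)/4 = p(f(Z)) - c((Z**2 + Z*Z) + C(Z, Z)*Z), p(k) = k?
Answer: 353120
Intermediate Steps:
f(B) = 2 + 3*B
c(E) = 2*E
w(Z) = -8 - 12*Z + 24*Z**2 (w(Z) = -4*((2 + 3*Z) - 2*((Z**2 + Z*Z) + Z*Z)) = -4*((2 + 3*Z) - 2*((Z**2 + Z**2) + Z**2)) = -4*((2 + 3*Z) - 2*(2*Z**2 + Z**2)) = -4*((2 + 3*Z) - 2*3*Z**2) = -4*((2 + 3*Z) - 6*Z**2) = -4*(2 - 6*Z**2 + 3*Z) = -8 - 12*Z + 24*Z**2)
5*w(-54) = 5*(-8 - 12*(-54) + 24*(-54)**2) = 5*(-8 + 648 + 24*2916) = 5*(-8 + 648 + 69984) = 5*70624 = 353120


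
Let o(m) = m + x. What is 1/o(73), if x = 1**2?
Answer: 1/74 ≈ 0.013514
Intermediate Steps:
x = 1
o(m) = 1 + m (o(m) = m + 1 = 1 + m)
1/o(73) = 1/(1 + 73) = 1/74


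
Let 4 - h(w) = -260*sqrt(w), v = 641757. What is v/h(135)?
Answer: -641757/2281496 + 125142615*sqrt(15)/2281496 ≈ 212.16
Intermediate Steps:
h(w) = 4 + 260*sqrt(w) (h(w) = 4 - (-260)*sqrt(w) = 4 + 260*sqrt(w))
v/h(135) = 641757/(4 + 260*sqrt(135)) = 641757/(4 + 260*(3*sqrt(15))) = 641757/(4 + 780*sqrt(15))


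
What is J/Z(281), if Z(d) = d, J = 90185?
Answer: 90185/281 ≈ 320.94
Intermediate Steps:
J/Z(281) = 90185/281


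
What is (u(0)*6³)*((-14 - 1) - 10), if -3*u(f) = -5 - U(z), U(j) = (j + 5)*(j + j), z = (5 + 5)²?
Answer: -37809000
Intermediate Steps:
z = 100 (z = 10² = 100)
U(j) = 2*j*(5 + j) (U(j) = (5 + j)*(2*j) = 2*j*(5 + j))
u(f) = 21005/3 (u(f) = -(-5 - 2*100*(5 + 100))/3 = -(-5 - 2*100*105)/3 = -(-5 - 1*21000)/3 = -(-5 - 21000)/3 = -⅓*(-21005) = 21005/3)
(u(0)*6³)*((-14 - 1) - 10) = ((21005/3)*6³)*((-14 - 1) - 10) = ((21005/3)*216)*(-15 - 10) = 1512360*(-25) = -37809000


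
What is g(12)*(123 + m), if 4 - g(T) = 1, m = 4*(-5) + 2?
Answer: 315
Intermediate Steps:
m = -18 (m = -20 + 2 = -18)
g(T) = 3 (g(T) = 4 - 1*1 = 4 - 1 = 3)
g(12)*(123 + m) = 3*(123 - 18) = 3*105 = 315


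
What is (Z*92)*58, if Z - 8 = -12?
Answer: -21344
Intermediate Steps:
Z = -4 (Z = 8 - 12 = -4)
(Z*92)*58 = -4*92*58 = -368*58 = -21344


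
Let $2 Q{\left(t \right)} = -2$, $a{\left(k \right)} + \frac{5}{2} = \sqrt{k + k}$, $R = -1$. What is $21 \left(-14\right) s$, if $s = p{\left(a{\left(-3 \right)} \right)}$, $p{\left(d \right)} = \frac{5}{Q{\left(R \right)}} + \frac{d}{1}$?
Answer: $2205 - 294 i \sqrt{6} \approx 2205.0 - 720.15 i$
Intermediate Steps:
$a{\left(k \right)} = - \frac{5}{2} + \sqrt{2} \sqrt{k}$ ($a{\left(k \right)} = - \frac{5}{2} + \sqrt{k + k} = - \frac{5}{2} + \sqrt{2 k} = - \frac{5}{2} + \sqrt{2} \sqrt{k}$)
$Q{\left(t \right)} = -1$ ($Q{\left(t \right)} = \frac{1}{2} \left(-2\right) = -1$)
$p{\left(d \right)} = -5 + d$ ($p{\left(d \right)} = \frac{5}{-1} + \frac{d}{1} = 5 \left(-1\right) + d 1 = -5 + d$)
$s = - \frac{15}{2} + i \sqrt{6}$ ($s = -5 - \left(\frac{5}{2} - \sqrt{2} \sqrt{-3}\right) = -5 - \left(\frac{5}{2} - \sqrt{2} i \sqrt{3}\right) = -5 - \left(\frac{5}{2} - i \sqrt{6}\right) = - \frac{15}{2} + i \sqrt{6} \approx -7.5 + 2.4495 i$)
$21 \left(-14\right) s = 21 \left(-14\right) \left(- \frac{15}{2} + i \sqrt{6}\right) = - 294 \left(- \frac{15}{2} + i \sqrt{6}\right) = 2205 - 294 i \sqrt{6}$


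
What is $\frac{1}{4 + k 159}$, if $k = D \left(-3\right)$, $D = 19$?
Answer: $- \frac{1}{9059} \approx -0.00011039$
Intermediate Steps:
$k = -57$ ($k = 19 \left(-3\right) = -57$)
$\frac{1}{4 + k 159} = \frac{1}{4 - 9063} = \frac{1}{-9059} = - \frac{1}{9059}$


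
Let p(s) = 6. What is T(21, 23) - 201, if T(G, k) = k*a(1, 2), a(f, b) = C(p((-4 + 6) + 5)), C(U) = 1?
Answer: -178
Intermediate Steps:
a(f, b) = 1
T(G, k) = k (T(G, k) = k*1 = k)
T(21, 23) - 201 = 23 - 201 = -178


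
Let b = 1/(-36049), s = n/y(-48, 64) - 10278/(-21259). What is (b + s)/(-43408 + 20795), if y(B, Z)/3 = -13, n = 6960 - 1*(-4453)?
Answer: 671698654402/51989482111749 ≈ 0.012920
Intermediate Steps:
n = 11413 (n = 6960 + 4453 = 11413)
y(B, Z) = -39 (y(B, Z) = 3*(-13) = -39)
s = -242228125/829101 (s = 11413/(-39) - 10278/(-21259) = 11413*(-1/39) - 10278*(-1/21259) = -11413/39 + 10278/21259 = -242228125/829101 ≈ -292.16)
b = -1/36049 ≈ -2.7740e-5
(b + s)/(-43408 + 20795) = (-1/36049 - 242228125/829101)/(-43408 + 20795) = -671698654402/2299097073/(-22613) = -671698654402/2299097073*(-1/22613) = 671698654402/51989482111749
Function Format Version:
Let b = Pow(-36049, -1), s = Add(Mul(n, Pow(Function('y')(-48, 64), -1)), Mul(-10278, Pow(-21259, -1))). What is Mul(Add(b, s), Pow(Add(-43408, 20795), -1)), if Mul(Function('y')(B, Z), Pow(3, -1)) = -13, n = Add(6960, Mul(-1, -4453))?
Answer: Rational(671698654402, 51989482111749) ≈ 0.012920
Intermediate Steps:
n = 11413 (n = Add(6960, 4453) = 11413)
Function('y')(B, Z) = -39 (Function('y')(B, Z) = Mul(3, -13) = -39)
s = Rational(-242228125, 829101) (s = Add(Mul(11413, Pow(-39, -1)), Mul(-10278, Pow(-21259, -1))) = Add(Mul(11413, Rational(-1, 39)), Mul(-10278, Rational(-1, 21259))) = Add(Rational(-11413, 39), Rational(10278, 21259)) = Rational(-242228125, 829101) ≈ -292.16)
b = Rational(-1, 36049) ≈ -2.7740e-5
Mul(Add(b, s), Pow(Add(-43408, 20795), -1)) = Mul(Add(Rational(-1, 36049), Rational(-242228125, 829101)), Pow(Add(-43408, 20795), -1)) = Mul(Rational(-671698654402, 2299097073), Pow(-22613, -1)) = Mul(Rational(-671698654402, 2299097073), Rational(-1, 22613)) = Rational(671698654402, 51989482111749)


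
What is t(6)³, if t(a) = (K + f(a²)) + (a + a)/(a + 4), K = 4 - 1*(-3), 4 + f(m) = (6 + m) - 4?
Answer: 9393931/125 ≈ 75152.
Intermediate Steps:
f(m) = -2 + m (f(m) = -4 + ((6 + m) - 4) = -4 + (2 + m) = -2 + m)
K = 7 (K = 4 + 3 = 7)
t(a) = 5 + a² + 2*a/(4 + a) (t(a) = (7 + (-2 + a²)) + (a + a)/(a + 4) = (5 + a²) + (2*a)/(4 + a) = (5 + a²) + 2*a/(4 + a) = 5 + a² + 2*a/(4 + a))
t(6)³ = ((20 + 6³ + 4*6² + 7*6)/(4 + 6))³ = ((20 + 216 + 4*36 + 42)/10)³ = ((20 + 216 + 144 + 42)/10)³ = ((⅒)*422)³ = (211/5)³ = 9393931/125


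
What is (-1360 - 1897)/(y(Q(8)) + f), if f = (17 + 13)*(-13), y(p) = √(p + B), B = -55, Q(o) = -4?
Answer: 1270230/152159 + 3257*I*√59/152159 ≈ 8.348 + 0.16442*I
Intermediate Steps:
y(p) = √(-55 + p) (y(p) = √(p - 55) = √(-55 + p))
f = -390 (f = 30*(-13) = -390)
(-1360 - 1897)/(y(Q(8)) + f) = (-1360 - 1897)/(√(-55 - 4) - 390) = -3257/(√(-59) - 390) = -3257/(I*√59 - 390) = -3257/(-390 + I*√59)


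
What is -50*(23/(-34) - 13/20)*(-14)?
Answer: -15785/17 ≈ -928.53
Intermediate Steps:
-50*(23/(-34) - 13/20)*(-14) = -50*(23*(-1/34) - 13*1/20)*(-14) = -50*(-23/34 - 13/20)*(-14) = -50*(-451/340)*(-14) = (2255/34)*(-14) = -15785/17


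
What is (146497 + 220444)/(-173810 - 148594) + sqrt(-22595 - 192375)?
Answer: -366941/322404 + I*sqrt(214970) ≈ -1.1381 + 463.65*I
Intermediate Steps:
(146497 + 220444)/(-173810 - 148594) + sqrt(-22595 - 192375) = 366941/(-322404) + sqrt(-214970) = 366941*(-1/322404) + I*sqrt(214970) = -366941/322404 + I*sqrt(214970)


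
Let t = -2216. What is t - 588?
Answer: -2804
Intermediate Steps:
t - 588 = -2216 - 588 = -2804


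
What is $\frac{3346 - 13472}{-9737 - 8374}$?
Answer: $\frac{10126}{18111} \approx 0.55911$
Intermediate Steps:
$\frac{3346 - 13472}{-9737 - 8374} = - \frac{10126}{-18111} = \left(-10126\right) \left(- \frac{1}{18111}\right) = \frac{10126}{18111}$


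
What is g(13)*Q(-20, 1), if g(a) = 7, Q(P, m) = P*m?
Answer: -140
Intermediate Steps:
g(13)*Q(-20, 1) = 7*(-20*1) = 7*(-20) = -140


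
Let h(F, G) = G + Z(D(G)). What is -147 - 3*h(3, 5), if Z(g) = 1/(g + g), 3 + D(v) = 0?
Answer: -323/2 ≈ -161.50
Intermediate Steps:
D(v) = -3 (D(v) = -3 + 0 = -3)
Z(g) = 1/(2*g)
h(F, G) = -⅙ + G (h(F, G) = G + (½)/(-3) = G + (½)*(-⅓) = G - ⅙ = -⅙ + G)
-147 - 3*h(3, 5) = -147 - 3*(-⅙ + 5) = -147 - 3*29/6 = -147 - 29/2 = -323/2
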